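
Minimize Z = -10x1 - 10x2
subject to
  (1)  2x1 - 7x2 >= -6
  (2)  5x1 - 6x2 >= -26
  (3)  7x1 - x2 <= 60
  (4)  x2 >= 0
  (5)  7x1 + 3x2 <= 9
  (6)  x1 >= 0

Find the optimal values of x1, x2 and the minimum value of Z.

x1 = 9/11, x2 = 12/11, minimum Z = -210/11

Corner points and Z = -10x1 - 10x2:
  (9/11, 12/11) → Z = -210/11
  (0, 6/7) → Z = -60/7
  (9/7, 0) → Z = -90/7
  (0, 0) → Z = 0

The binding constraints are 2x1 - 7x2 = -6 and 7x1 + 3x2 = 9.
Solving simultaneously gives x1 = 9/11, x2 = 12/11.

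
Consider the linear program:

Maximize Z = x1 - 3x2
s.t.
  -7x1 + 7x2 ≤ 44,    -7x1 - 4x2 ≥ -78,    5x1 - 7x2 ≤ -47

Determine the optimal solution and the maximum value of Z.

Vertices and Z = x1 - 3x2:
  (370/77, 122/11) → Z = -2192/77
  (3/2, 109/14) → Z = -153/7
  (358/69, 719/69) → Z = -1799/69

x1 = 3/2, x2 = 109/14, maximum Z = -153/7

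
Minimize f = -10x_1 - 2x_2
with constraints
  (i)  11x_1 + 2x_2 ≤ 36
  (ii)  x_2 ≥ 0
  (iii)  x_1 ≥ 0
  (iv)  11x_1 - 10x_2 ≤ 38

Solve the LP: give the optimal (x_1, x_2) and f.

x_1 = 0, x_2 = 18, minimum f = -36

Corner points and f = -10x_1 - 2x_2:
  (36/11, 0) → f = -360/11
  (0, 18) → f = -36
  (0, 0) → f = 0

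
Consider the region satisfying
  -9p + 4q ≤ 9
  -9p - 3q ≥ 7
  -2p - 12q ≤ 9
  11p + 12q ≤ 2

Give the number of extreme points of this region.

3

The feasible vertices (each the meet of two boundaries and inside every other half-plane) are:
  (-55/63, 2/7)
  (-36/29, -63/116)
  (-19/34, -67/102)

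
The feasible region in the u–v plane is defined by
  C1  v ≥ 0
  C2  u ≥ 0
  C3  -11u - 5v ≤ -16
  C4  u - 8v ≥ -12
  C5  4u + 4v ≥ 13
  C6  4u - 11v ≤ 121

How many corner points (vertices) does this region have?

Of the 15 pairwise boundary intersections, those satisfying every inequality are:
  (13/4, 0)
  (121/4, 0)
  (14/9, 61/36)
  (1100/21, 169/21)

4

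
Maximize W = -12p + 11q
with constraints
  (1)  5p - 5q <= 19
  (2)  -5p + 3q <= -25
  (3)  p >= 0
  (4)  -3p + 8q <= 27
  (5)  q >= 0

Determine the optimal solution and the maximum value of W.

Feasible corners and W = -12p + 11q:
  (34/5, 3) → W = -243/5
  (287/25, 192/25) → W = -1332/25
  (281/31, 210/31) → W = -1062/31

At the optimal vertex, -5p + 3q = -25 and -3p + 8q = 27.
Solving simultaneously gives p = 281/31, q = 210/31.

p = 281/31, q = 210/31, maximum W = -1062/31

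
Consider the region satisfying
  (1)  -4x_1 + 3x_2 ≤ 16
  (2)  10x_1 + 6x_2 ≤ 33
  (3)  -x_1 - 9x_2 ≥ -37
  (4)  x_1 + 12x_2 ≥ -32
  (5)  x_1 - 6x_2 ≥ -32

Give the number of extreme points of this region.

4

Pairwise boundary intersections that survive every other constraint:
  (-11/13, 164/39)
  (-96/17, -112/51)
  (25/28, 337/84)
  (98/19, -353/114)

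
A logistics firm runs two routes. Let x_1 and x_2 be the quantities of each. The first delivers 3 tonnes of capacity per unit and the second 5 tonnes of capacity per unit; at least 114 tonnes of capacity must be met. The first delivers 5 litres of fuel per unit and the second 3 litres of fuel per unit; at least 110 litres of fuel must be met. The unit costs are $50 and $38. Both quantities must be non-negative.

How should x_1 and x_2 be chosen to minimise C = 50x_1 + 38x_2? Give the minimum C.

x_1 = 13, x_2 = 15, minimum C = 1220

Corner points and C = 50x_1 + 38x_2:
  (0, 110/3) → C = 4180/3
  (38, 0) → C = 1900
  (13, 15) → C = 1220
The feasible region is unbounded (it extends along (0, 1), (1, 0)), but C strictly increases along every unbounded feasible direction, so there is no improving ray and the minimum is attained at a vertex.

The binding constraints are 3x_1 + 5x_2 = 114 and 5x_1 + 3x_2 = 110.
Solving simultaneously gives x_1 = 13, x_2 = 15.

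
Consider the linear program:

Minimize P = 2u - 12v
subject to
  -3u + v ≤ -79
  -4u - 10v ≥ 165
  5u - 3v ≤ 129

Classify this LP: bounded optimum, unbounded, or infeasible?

infeasible

The boundaries -3u + v = -79 and -4u - 10v = 165 meet at (625/34, -811/34), but that point violates 5u - 3v ≤ 129. Every candidate vertex is excluded by some other constraint, so the feasible region is empty.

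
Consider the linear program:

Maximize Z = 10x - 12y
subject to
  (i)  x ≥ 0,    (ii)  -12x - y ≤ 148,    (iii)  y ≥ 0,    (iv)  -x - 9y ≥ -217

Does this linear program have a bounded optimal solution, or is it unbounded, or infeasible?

Feasible corners and Z = 10x - 12y:
  (0, 0) → Z = 0
  (0, 217/9) → Z = -868/3
  (217, 0) → Z = 2170
The feasible region has finitely many vertices and no improving ray; the maximum is 2170 at (217, 0).

bounded optimum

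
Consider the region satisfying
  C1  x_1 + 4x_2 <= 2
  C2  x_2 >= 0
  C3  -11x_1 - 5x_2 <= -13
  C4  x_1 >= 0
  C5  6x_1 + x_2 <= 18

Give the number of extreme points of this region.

Of the 10 pairwise boundary intersections, those satisfying every inequality are:
  (2, 0)
  (14/13, 3/13)
  (13/11, 0)

3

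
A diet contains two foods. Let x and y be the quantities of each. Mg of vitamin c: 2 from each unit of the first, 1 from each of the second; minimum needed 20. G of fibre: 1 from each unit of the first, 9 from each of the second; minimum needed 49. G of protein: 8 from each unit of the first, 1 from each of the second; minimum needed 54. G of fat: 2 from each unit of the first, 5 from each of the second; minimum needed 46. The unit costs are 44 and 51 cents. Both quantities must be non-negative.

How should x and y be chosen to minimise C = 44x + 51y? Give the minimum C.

Corner points and C = 44x + 51y:
  (0, 54) → C = 2754
  (49, 0) → C = 2156
  (17/3, 26/3) → C = 2074/3
  (27/4, 13/2) → C = 1257/2
  (13, 4) → C = 776
The feasible region is unbounded (it extends along (0, 1), (1, 0)), but C strictly increases along every unbounded feasible direction, so there is no improving ray and the minimum is attained at a vertex.

The binding constraints are 2x + y = 20 and 2x + 5y = 46.
Solving simultaneously gives x = 27/4, y = 13/2.

x = 27/4, y = 13/2, minimum C = 1257/2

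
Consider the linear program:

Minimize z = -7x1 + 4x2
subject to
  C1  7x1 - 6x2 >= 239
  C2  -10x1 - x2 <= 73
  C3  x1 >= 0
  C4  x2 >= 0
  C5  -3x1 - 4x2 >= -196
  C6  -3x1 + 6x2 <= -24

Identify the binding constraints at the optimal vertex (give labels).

C4 and C5

Corner points and z = -7x1 + 4x2:
  (239/7, 0) → z = -239
  (1066/23, 655/46) → z = -6152/23
  (196/3, 0) → z = -1372/3

The minimum is at (196/3, 0). Substituting into each constraint, equality holds for C4 and C5; the remaining constraints have slack.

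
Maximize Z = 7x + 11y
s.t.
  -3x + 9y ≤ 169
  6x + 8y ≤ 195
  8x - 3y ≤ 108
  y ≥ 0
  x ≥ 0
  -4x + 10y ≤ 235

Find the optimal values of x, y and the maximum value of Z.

x = 31/6, y = 41/2, maximum Z = 785/3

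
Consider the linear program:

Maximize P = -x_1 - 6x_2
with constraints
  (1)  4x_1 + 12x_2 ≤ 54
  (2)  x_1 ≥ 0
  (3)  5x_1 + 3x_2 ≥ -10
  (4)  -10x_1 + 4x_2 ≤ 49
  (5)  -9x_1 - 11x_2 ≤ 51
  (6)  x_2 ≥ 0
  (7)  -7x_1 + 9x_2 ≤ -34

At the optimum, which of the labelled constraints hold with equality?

(6) and (7)

Extreme points and P = -x_1 - 6x_2:
  (27/2, 0) → P = -27/2
  (149/20, 121/60) → P = -391/20
  (34/7, 0) → P = -34/7

The maximum is at (34/7, 0). Substituting into each constraint, equality holds for (6) and (7); the remaining constraints have slack.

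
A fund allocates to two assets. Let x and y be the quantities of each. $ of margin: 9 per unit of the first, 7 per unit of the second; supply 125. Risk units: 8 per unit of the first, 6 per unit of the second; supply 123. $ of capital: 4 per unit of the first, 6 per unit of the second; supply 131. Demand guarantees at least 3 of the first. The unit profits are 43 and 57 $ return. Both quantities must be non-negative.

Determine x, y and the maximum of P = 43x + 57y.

x = 3, y = 14, maximum P = 927

Extreme points and P = 43x + 57y:
  (125/9, 0) → P = 5375/9
  (3, 0) → P = 129
  (3, 14) → P = 927

At the optimal vertex, 9x + 7y = 125 and x = 3.
Solving simultaneously gives x = 3, y = 14.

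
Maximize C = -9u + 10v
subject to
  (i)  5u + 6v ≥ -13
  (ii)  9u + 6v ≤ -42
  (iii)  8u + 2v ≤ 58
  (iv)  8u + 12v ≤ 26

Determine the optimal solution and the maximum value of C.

u = -26, v = 39/2, maximum C = 429

Vertices and C = -9u + 10v:
  (-29/4, 31/8) → C = 104
  (-26, 39/2) → C = 429
  (-11, 19/2) → C = 194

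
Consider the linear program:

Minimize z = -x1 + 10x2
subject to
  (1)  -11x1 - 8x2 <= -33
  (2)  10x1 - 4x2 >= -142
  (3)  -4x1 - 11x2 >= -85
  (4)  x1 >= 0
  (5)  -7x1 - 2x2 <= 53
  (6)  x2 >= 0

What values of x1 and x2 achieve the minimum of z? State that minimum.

Feasible corners and z = -x1 + 10x2:
  (0, 33/8) → z = 165/4
  (3, 0) → z = -3
  (0, 85/11) → z = 850/11
  (85/4, 0) → z = -85/4

x1 = 85/4, x2 = 0, minimum z = -85/4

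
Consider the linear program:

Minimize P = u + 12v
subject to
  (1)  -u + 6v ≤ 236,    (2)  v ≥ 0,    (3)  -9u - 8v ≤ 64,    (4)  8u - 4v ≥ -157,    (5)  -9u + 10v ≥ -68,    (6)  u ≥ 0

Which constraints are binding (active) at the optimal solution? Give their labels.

(2) and (6)

Vertices and P = u + 12v:
  (1/22, 1731/44) → P = 10387/22
  (692/11, 548/11) → P = 7268/11
  (68/9, 0) → P = 68/9
  (0, 0) → P = 0
  (0, 157/4) → P = 471

The minimum is at (0, 0). Substituting into each constraint, equality holds for (2) and (6); the remaining constraints have slack.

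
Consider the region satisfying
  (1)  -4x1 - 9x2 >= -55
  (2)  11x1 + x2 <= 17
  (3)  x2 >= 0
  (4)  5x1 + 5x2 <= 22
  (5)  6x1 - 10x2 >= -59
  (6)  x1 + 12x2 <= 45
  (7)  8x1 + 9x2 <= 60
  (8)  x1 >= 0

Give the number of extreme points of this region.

5

The feasible vertices (each the meet of two boundaries and inside every other half-plane) are:
  (17/11, 0)
  (63/50, 157/50)
  (0, 0)
  (39/55, 203/55)
  (0, 15/4)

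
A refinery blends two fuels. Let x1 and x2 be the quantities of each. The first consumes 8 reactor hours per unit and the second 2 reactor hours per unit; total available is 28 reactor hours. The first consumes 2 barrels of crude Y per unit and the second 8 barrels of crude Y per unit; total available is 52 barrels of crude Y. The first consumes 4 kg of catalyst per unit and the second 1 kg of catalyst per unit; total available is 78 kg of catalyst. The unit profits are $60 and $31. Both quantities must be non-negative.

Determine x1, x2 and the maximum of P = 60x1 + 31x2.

x1 = 2, x2 = 6, maximum P = 306

Extreme points and P = 60x1 + 31x2:
  (0, 0) → P = 0
  (0, 13/2) → P = 403/2
  (7/2, 0) → P = 210
  (2, 6) → P = 306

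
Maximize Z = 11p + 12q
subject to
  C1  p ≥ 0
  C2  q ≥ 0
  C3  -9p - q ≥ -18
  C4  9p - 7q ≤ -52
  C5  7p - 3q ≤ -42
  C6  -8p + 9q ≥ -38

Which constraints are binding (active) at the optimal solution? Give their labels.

C1 and C3

Feasible corners and Z = 11p + 12q:
  (0, 18) → Z = 216
  (0, 14) → Z = 168
  (6/17, 252/17) → Z = 3090/17

The maximum is at (0, 18). Substituting into each constraint, equality holds for C1 and C3; the remaining constraints have slack.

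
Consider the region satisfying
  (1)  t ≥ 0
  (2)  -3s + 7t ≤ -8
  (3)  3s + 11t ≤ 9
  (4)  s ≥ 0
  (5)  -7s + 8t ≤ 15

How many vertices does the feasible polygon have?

Pairwise boundary intersections that survive every other constraint:
  (8/3, 0)
  (3, 0)
  (151/54, 1/18)

3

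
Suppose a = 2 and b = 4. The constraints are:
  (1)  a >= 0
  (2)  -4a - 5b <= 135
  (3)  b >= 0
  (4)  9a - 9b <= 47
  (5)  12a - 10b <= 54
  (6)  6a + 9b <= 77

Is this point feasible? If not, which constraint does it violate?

feasible

(1): 2 ≥ 0 ✓
(2): -28 ≤ 135 ✓
(3): 4 ≥ 0 ✓
(4): -18 ≤ 47 ✓
(5): -16 ≤ 54 ✓
(6): 48 ≤ 77 ✓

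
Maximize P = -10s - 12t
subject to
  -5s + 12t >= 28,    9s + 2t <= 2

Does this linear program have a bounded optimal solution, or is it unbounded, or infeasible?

unbounded

From the feasible point (-16/59, 131/59), moving in the direction (-12, -5) keeps every constraint satisfied while P increases without bound.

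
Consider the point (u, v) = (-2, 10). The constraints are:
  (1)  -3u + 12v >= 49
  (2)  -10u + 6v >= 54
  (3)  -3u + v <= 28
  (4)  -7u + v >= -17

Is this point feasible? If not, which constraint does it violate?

(1): 126 ≥ 49 ✓
(2): 80 ≥ 54 ✓
(3): 16 ≤ 28 ✓
(4): 24 ≥ -17 ✓

feasible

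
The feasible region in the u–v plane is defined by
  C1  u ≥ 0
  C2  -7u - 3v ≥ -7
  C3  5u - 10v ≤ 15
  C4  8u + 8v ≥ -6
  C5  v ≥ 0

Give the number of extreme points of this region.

3

Of the 10 pairwise boundary intersections, those satisfying every inequality are:
  (0, 7/3)
  (0, 0)
  (1, 0)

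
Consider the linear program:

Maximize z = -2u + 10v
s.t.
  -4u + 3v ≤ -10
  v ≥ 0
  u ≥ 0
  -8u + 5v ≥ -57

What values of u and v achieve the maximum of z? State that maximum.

Corner points and z = -2u + 10v:
  (5/2, 0) → z = -5
  (121/4, 37) → z = 619/2
  (57/8, 0) → z = -57/4

u = 121/4, v = 37, maximum z = 619/2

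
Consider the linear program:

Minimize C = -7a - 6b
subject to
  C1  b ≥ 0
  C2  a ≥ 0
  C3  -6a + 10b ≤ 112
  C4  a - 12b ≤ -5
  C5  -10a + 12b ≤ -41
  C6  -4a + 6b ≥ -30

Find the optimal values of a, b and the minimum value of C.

Vertices and C = -7a - 6b:
  (877/14, 683/14) → C = -10237/14
  (243, 157) → C = -2643
  (46/9, 91/108) → C = -245/6
  (65/7, 25/21) → C = -505/7

The binding constraints are -6a + 10b = 112 and -4a + 6b = -30.
Solving simultaneously gives a = 243, b = 157.

a = 243, b = 157, minimum C = -2643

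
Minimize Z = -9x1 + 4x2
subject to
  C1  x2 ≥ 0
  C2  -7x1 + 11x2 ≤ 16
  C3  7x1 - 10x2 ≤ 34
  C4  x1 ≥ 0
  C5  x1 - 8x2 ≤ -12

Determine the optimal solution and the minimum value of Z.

Vertices and Z = -9x1 + 4x2:
  (534/7, 50) → Z = -3406/7
  (4/45, 68/45) → Z = 236/45
  (196/23, 59/23) → Z = -1528/23

x1 = 534/7, x2 = 50, minimum Z = -3406/7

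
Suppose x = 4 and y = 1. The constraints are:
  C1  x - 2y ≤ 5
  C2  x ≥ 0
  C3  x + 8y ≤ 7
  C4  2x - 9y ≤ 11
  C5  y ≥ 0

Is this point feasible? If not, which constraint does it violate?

not feasible — violates C3

Constraint C3: x + 8y = 12, which is not ≤ 7. All other constraints are satisfied.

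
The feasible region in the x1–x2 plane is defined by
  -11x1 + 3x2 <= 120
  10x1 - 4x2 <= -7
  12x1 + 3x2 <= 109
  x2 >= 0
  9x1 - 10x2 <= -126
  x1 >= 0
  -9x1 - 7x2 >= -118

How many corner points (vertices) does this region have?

3

The feasible vertices (each the meet of two boundaries and inside every other half-plane) are:
  (0, 63/5)
  (298/153, 244/17)
  (0, 118/7)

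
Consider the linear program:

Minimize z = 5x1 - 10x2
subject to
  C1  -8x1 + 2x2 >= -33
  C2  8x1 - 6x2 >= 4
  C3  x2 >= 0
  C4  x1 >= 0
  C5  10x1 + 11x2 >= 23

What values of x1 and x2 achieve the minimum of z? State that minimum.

x1 = 95/16, x2 = 29/4, minimum z = -685/16

Corner points and z = 5x1 - 10x2:
  (95/16, 29/4) → z = -685/16
  (33/8, 0) → z = 165/8
  (91/74, 36/37) → z = -265/74
  (23/10, 0) → z = 23/2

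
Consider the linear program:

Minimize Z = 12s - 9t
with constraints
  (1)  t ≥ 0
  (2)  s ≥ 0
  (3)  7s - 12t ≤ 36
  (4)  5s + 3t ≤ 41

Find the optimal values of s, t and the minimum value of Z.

Vertices and Z = 12s - 9t:
  (0, 0) → Z = 0
  (36/7, 0) → Z = 432/7
  (0, 41/3) → Z = -123
  (200/27, 107/81) → Z = 77

s = 0, t = 41/3, minimum Z = -123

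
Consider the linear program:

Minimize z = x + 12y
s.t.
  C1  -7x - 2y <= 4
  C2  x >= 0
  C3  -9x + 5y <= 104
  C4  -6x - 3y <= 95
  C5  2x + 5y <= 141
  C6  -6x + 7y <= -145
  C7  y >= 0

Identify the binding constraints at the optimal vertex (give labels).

Corner points and z = x + 12y:
  (428/11, 139/11) → z = 2096/11
  (141/2, 0) → z = 141/2
  (145/6, 0) → z = 145/6

The minimum is at (145/6, 0). Substituting into each constraint, equality holds for C6 and C7; the remaining constraints have slack.

C6 and C7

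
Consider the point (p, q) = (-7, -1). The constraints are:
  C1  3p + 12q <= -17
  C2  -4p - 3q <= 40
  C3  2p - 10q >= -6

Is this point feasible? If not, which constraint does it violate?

C1: -33 ≤ -17 ✓
C2: 31 ≤ 40 ✓
C3: -4 ≥ -6 ✓

feasible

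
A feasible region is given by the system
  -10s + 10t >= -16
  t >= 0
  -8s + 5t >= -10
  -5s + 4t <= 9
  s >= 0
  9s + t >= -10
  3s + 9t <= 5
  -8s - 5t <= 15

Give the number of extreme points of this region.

4

The feasible vertices (each the meet of two boundaries and inside every other half-plane) are:
  (5/4, 0)
  (0, 0)
  (115/87, 10/87)
  (0, 5/9)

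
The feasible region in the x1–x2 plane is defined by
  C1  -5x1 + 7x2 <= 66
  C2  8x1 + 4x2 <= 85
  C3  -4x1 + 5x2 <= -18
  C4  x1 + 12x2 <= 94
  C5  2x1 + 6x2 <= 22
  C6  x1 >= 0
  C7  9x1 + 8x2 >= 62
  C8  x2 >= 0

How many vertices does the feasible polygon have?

5

The feasible vertices (each the meet of two boundaries and inside every other half-plane) are:
  (211/20, 3/20)
  (85/8, 0)
  (109/17, 26/17)
  (454/77, 86/77)
  (62/9, 0)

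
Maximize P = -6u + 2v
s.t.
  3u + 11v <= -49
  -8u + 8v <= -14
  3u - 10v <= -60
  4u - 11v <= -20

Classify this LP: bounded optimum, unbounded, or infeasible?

infeasible

The boundaries 3u + 11v = -49 and 3u - 10v = -60 meet at (-1150/63, 11/21), but that point violates -8u + 8v ≤ -14. Every candidate vertex is excluded by some other constraint, so the feasible region is empty.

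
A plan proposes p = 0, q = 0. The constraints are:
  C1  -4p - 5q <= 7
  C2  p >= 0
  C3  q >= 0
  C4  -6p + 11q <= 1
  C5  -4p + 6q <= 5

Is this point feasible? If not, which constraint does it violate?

C1: 0 ≤ 7 ✓
C2: 0 ≥ 0 ✓
C3: 0 ≥ 0 ✓
C4: 0 ≤ 1 ✓
C5: 0 ≤ 5 ✓

feasible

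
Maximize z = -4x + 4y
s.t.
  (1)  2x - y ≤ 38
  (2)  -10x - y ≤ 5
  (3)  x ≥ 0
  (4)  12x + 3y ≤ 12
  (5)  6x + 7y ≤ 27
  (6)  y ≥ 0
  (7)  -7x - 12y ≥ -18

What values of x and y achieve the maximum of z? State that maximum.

Corner points and z = -4x + 4y:
  (0, 0) → z = 0
  (0, 3/2) → z = 6
  (1, 0) → z = -4
  (30/41, 44/41) → z = 56/41

The optimum lies where x = 0 and -7x - 12y = -18.
Solving simultaneously gives x = 0, y = 3/2.

x = 0, y = 3/2, maximum z = 6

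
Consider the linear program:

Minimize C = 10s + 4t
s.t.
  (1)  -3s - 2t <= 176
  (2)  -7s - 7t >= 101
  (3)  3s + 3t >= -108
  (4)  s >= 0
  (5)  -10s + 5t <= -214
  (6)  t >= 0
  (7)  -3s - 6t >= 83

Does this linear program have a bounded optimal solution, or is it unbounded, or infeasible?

The boundaries -7s - 7t = 101 and -10s + 5t = -214 meet at (331/35, -836/35), but that point violates t ≥ 0. Every candidate vertex is excluded by some other constraint, so the feasible region is empty.

infeasible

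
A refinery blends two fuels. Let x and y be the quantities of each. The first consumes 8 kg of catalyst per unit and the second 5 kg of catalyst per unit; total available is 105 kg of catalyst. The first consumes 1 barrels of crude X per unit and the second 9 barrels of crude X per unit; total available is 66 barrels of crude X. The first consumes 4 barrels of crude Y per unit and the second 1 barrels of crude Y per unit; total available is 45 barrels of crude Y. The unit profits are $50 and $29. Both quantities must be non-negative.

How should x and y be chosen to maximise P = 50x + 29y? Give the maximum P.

Corner points and P = 50x + 29y:
  (0, 0) → P = 0
  (0, 22/3) → P = 638/3
  (45/4, 0) → P = 1125/2
  (615/67, 423/67) → P = 43017/67
  (10, 5) → P = 645

x = 10, y = 5, maximum P = 645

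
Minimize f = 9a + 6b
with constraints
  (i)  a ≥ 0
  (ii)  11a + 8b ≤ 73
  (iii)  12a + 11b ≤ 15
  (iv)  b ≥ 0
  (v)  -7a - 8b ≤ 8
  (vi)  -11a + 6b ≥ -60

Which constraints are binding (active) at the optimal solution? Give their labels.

(i) and (iv)

Corner points and f = 9a + 6b:
  (0, 15/11) → f = 90/11
  (0, 0) → f = 0
  (5/4, 0) → f = 45/4

The minimum is at (0, 0). Substituting into each constraint, equality holds for (i) and (iv); the remaining constraints have slack.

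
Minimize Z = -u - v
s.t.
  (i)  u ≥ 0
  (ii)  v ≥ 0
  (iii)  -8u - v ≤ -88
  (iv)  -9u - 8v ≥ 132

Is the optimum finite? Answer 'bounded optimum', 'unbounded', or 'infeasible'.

The boundaries u = 0 and -8u - v = -88 meet at (0, 88), but that point violates -9u - 8v ≥ 132. Every candidate vertex is excluded by some other constraint, so the feasible region is empty.

infeasible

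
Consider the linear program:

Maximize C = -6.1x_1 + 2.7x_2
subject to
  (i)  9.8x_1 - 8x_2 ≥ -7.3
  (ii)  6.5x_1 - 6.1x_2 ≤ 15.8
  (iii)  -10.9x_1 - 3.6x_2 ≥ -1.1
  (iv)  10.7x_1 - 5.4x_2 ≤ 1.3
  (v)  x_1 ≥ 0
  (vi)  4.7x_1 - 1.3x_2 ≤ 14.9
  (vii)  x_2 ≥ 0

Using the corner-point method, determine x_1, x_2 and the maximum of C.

Extreme points and C = -6.1x_1 + 2.7x_2:
  (0, 11/36) → C = 33/40
  (11/109, 0) → C = -671/1090
  (0, 0) → C = 0

The optimum lies where -10.9x_1 - 3.6x_2 = -1.1 and x_1 = 0.
Solving simultaneously gives x_1 = 0, x_2 = 11/36.

x_1 = 0, x_2 = 11/36, maximum C = 33/40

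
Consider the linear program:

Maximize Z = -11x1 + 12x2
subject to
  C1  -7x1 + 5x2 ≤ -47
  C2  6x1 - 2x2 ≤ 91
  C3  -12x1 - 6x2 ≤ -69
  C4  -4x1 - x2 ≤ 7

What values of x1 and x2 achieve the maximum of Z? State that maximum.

x1 = 361/16, x2 = 355/16, maximum Z = 289/16

At the optimal vertex, -7x1 + 5x2 = -47 and 6x1 - 2x2 = 91.
Solving simultaneously gives x1 = 361/16, x2 = 355/16.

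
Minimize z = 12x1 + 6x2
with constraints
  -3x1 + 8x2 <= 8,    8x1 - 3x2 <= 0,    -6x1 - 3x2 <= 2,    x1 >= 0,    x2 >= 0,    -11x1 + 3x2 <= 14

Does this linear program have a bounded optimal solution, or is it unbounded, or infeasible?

Extreme points and z = 12x1 + 6x2:
  (24/55, 64/55) → z = 672/55
  (0, 1) → z = 6
  (0, 0) → z = 0
The feasible region has finitely many vertices and no improving ray; the minimum is 0 at (0, 0).

bounded optimum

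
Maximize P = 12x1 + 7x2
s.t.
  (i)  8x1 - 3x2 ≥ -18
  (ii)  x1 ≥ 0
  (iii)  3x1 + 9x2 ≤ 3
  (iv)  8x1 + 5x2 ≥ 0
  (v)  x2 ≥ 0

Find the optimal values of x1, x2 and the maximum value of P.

x1 = 1, x2 = 0, maximum P = 12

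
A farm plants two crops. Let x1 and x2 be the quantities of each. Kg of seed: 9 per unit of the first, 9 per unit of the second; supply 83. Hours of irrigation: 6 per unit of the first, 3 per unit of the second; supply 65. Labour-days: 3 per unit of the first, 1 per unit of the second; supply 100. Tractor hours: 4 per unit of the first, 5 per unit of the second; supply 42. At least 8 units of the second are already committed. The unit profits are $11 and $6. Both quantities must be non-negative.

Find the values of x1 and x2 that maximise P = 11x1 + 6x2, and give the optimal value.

The binding constraints are 4x1 + 5x2 = 42 and x2 = 8.
Solving simultaneously gives x1 = 1/2, x2 = 8.

x1 = 1/2, x2 = 8, maximum P = 107/2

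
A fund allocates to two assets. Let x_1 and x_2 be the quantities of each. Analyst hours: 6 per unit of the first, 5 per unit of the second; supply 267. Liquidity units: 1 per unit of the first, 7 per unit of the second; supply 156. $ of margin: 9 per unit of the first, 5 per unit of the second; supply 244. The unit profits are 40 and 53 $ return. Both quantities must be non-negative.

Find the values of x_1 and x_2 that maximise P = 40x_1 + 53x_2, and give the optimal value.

Corner points and P = 40x_1 + 53x_2:
  (0, 0) → P = 0
  (0, 156/7) → P = 8268/7
  (244/9, 0) → P = 9760/9
  (16, 20) → P = 1700

At the optimal vertex, x_1 + 7x_2 = 156 and 9x_1 + 5x_2 = 244.
Solving simultaneously gives x_1 = 16, x_2 = 20.

x_1 = 16, x_2 = 20, maximum P = 1700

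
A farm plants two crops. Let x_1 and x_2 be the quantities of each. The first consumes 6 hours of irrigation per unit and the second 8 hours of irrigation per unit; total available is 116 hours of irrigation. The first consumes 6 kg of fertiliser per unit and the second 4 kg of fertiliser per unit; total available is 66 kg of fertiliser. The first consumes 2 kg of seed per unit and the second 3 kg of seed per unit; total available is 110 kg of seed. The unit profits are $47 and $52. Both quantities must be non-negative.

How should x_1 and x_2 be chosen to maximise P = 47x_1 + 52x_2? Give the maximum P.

x_1 = 8/3, x_2 = 25/2, maximum P = 2326/3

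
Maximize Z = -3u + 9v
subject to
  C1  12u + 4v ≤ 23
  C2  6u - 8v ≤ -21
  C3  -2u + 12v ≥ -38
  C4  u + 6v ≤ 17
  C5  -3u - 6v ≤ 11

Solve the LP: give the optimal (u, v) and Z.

Extreme points and Z = -3u + 9v:
  (5/22, 123/44) → Z = 1077/44
  (-107/30, -1/20) → Z = 41/4
  (-14, 31/6) → Z = 177/2

The binding constraints are u + 6v = 17 and -3u - 6v = 11.
Solving simultaneously gives u = -14, v = 31/6.

u = -14, v = 31/6, maximum Z = 177/2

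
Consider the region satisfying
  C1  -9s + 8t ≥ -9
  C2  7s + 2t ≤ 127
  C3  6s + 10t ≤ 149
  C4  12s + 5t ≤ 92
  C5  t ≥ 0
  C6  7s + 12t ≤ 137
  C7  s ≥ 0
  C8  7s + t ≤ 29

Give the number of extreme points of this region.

5

Of the 28 pairwise boundary intersections, those satisfying every inequality are:
  (1, 0)
  (241/65, 198/65)
  (0, 0)
  (0, 137/12)
  (211/77, 108/11)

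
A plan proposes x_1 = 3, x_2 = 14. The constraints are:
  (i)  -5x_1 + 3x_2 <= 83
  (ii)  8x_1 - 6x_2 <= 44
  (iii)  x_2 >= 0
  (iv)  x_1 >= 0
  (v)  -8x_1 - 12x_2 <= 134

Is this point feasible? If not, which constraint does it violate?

(i): 27 ≤ 83 ✓
(ii): -60 ≤ 44 ✓
(iii): 14 ≥ 0 ✓
(iv): 3 ≥ 0 ✓
(v): -192 ≤ 134 ✓

feasible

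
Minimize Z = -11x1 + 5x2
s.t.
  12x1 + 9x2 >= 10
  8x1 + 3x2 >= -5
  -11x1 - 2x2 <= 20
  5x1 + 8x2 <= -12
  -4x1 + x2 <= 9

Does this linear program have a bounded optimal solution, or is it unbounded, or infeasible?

From the feasible point (188/51, -194/51), moving in the direction (9, -12) keeps every constraint satisfied while Z decreases without bound.

unbounded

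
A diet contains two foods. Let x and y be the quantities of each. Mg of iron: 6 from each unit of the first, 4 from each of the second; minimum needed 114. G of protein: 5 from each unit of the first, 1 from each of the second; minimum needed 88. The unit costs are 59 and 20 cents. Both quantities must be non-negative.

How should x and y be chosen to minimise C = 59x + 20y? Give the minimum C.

Corner points and C = 59x + 20y:
  (0, 88) → C = 1760
  (19, 0) → C = 1121
  (17, 3) → C = 1063
The feasible region is unbounded (it extends along (0, 1), (1, 0)), but C strictly increases along every unbounded feasible direction, so there is no improving ray and the minimum is attained at a vertex.

x = 17, y = 3, minimum C = 1063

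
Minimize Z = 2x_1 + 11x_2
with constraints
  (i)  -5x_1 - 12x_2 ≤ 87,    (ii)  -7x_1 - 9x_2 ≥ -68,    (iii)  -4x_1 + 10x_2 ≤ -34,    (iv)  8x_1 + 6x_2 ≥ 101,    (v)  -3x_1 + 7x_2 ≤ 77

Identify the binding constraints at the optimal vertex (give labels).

(i) and (ii)

Extreme points and Z = 2x_1 + 11x_2:
  (41, -73/3) → Z = -557/3
  (289/11, -1201/66) → Z = -9743/66
  (167/10, -163/30) → Z = -791/30

The minimum is at (41, -73/3). Substituting into each constraint, equality holds for (i) and (ii); the remaining constraints have slack.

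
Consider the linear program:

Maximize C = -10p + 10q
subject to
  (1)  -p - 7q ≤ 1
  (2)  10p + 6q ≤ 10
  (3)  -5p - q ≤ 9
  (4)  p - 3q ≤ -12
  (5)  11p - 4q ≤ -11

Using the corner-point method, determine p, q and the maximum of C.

Extreme points and C = -10p + 10q:
  (-16/5, 7) → C = 102
  (-7/6, 65/18) → C = 430/9
  (-39/16, 51/16) → C = 225/4

The optimum lies where 10p + 6q = 10 and -5p - q = 9.
Solving simultaneously gives p = -16/5, q = 7.

p = -16/5, q = 7, maximum C = 102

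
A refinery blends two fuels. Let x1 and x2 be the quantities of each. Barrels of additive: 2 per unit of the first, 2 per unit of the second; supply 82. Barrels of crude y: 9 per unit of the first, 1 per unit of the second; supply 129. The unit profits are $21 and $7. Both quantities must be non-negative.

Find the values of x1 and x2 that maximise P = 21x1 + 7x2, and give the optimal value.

Corner points and P = 21x1 + 7x2:
  (0, 0) → P = 0
  (0, 41) → P = 287
  (43/3, 0) → P = 301
  (11, 30) → P = 441

x1 = 11, x2 = 30, maximum P = 441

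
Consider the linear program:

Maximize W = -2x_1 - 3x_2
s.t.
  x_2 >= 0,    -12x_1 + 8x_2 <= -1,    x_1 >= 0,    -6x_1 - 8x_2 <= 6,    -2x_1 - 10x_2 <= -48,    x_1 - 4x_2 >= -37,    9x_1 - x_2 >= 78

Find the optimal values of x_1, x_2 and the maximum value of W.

Feasible corners and W = -2x_1 - 3x_2:
  (24, 0) → W = -48
  (9, 3) → W = -27
  (349/35, 411/35) → W = -1931/35
The feasible region is unbounded (it extends along (4, 1), (1, 0)), but W strictly decreases along every unbounded feasible direction, so there is no improving ray and the maximum is attained at a vertex.

At the optimal vertex, -2x_1 - 10x_2 = -48 and 9x_1 - x_2 = 78.
Solving simultaneously gives x_1 = 9, x_2 = 3.

x_1 = 9, x_2 = 3, maximum W = -27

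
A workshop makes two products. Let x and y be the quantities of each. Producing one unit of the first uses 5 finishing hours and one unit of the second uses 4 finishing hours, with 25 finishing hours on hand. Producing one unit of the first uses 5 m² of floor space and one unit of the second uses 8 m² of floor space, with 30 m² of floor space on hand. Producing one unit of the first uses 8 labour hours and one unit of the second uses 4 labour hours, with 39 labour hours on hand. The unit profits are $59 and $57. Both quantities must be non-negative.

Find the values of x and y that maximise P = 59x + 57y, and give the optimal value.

Extreme points and P = 59x + 57y:
  (0, 0) → P = 0
  (0, 15/4) → P = 855/4
  (39/8, 0) → P = 2301/8
  (4, 5/4) → P = 1229/4
  (14/3, 5/12) → P = 3589/12

x = 4, y = 5/4, maximum P = 1229/4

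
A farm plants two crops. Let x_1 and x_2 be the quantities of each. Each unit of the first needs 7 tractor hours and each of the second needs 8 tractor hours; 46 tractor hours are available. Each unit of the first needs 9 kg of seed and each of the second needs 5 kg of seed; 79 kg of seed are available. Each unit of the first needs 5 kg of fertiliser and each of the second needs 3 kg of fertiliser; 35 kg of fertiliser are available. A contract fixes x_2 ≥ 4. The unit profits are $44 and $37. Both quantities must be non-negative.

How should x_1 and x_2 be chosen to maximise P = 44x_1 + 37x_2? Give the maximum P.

x_1 = 2, x_2 = 4, maximum P = 236

Corner points and P = 44x_1 + 37x_2:
  (0, 23/4) → P = 851/4
  (0, 4) → P = 148
  (2, 4) → P = 236

The binding constraints are 7x_1 + 8x_2 = 46 and x_2 = 4.
Solving simultaneously gives x_1 = 2, x_2 = 4.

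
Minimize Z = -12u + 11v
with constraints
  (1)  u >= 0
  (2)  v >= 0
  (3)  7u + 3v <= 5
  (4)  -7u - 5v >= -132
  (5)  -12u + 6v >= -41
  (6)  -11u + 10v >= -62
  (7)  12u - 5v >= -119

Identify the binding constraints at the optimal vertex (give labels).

Feasible corners and Z = -12u + 11v:
  (0, 0) → Z = 0
  (0, 5/3) → Z = 55/3
  (5/7, 0) → Z = -60/7

The minimum is at (5/7, 0). Substituting into each constraint, equality holds for (2) and (3); the remaining constraints have slack.

(2) and (3)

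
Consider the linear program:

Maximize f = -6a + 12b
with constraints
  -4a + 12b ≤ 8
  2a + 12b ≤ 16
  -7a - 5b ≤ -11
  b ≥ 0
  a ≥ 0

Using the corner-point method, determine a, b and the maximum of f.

Vertices and f = -6a + 12b:
  (4/3, 10/9) → f = 16/3
  (23/26, 25/26) → f = 81/13
  (8, 0) → f = -48
  (11/7, 0) → f = -66/7

a = 23/26, b = 25/26, maximum f = 81/13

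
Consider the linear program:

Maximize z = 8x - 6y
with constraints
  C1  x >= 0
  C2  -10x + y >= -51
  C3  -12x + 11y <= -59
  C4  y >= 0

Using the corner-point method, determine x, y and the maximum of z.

x = 51/10, y = 0, maximum z = 204/5

Corner points and z = 8x - 6y:
  (251/49, 11/49) → z = 1942/49
  (51/10, 0) → z = 204/5
  (59/12, 0) → z = 118/3

The optimum lies where -10x + y = -51 and y = 0.
Solving simultaneously gives x = 51/10, y = 0.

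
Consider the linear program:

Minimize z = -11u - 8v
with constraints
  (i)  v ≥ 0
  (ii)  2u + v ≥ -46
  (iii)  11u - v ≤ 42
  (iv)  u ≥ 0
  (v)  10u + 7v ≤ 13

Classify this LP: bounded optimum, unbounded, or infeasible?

Vertices and z = -11u - 8v:
  (0, 0) → z = 0
  (13/10, 0) → z = -143/10
  (0, 13/7) → z = -104/7
The feasible region has finitely many vertices and no improving ray; the minimum is -104/7 at (0, 13/7).

bounded optimum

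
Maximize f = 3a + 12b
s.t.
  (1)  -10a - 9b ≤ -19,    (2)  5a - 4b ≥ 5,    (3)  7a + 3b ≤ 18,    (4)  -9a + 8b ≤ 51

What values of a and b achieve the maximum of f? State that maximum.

a = 87/43, b = 55/43, maximum f = 921/43

Vertices and f = 3a + 12b:
  (121/85, 9/17) → f = 903/85
  (35/11, -47/33) → f = -83/11
  (87/43, 55/43) → f = 921/43

The optimum lies where 5a - 4b = 5 and 7a + 3b = 18.
Solving simultaneously gives a = 87/43, b = 55/43.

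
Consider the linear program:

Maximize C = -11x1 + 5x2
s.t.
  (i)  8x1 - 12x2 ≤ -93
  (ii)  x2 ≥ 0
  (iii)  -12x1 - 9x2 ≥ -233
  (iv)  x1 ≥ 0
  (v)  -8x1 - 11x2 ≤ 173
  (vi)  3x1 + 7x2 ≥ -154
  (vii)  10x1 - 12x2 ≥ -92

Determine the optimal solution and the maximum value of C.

x1 = 1/2, x2 = 97/12, maximum C = 419/12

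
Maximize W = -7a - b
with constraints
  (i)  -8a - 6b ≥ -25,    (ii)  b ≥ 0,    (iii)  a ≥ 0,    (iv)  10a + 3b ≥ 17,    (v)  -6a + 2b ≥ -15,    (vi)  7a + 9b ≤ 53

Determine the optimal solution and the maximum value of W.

Feasible corners and W = -7a - b:
  (3/4, 19/6) → W = -101/12
  (35/13, 15/26) → W = -505/26
  (17/10, 0) → W = -119/10
  (5/2, 0) → W = -35/2

The optimum lies where -8a - 6b = -25 and 10a + 3b = 17.
Solving simultaneously gives a = 3/4, b = 19/6.

a = 3/4, b = 19/6, maximum W = -101/12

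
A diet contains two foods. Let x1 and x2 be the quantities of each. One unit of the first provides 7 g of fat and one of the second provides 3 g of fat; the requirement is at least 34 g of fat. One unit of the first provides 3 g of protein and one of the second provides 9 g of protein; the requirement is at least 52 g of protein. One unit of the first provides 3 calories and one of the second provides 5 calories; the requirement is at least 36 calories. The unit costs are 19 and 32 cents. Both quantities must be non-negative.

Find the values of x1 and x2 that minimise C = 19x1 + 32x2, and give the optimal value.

Corner points and C = 19x1 + 32x2:
  (0, 34/3) → C = 1088/3
  (52/3, 0) → C = 988/3
  (31/13, 75/13) → C = 2989/13
  (16/3, 4) → C = 688/3
The feasible region is unbounded (it extends along (0, 1), (1, 0)), but C strictly increases along every unbounded feasible direction, so there is no improving ray and the minimum is attained at a vertex.

At the optimal vertex, 3x1 + 9x2 = 52 and 3x1 + 5x2 = 36.
Solving simultaneously gives x1 = 16/3, x2 = 4.

x1 = 16/3, x2 = 4, minimum C = 688/3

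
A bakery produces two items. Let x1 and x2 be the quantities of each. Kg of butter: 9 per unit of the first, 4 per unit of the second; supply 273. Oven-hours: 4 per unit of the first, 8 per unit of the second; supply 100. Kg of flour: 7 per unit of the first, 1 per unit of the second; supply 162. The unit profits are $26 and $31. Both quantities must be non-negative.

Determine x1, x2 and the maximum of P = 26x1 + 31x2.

x1 = 23, x2 = 1, maximum P = 629

At the optimal vertex, 4x1 + 8x2 = 100 and 7x1 + x2 = 162.
Solving simultaneously gives x1 = 23, x2 = 1.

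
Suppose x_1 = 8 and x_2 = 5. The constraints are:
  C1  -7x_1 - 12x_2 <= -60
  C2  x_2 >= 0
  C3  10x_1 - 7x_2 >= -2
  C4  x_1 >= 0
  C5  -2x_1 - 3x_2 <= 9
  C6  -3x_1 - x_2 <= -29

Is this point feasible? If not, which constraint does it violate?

C1: -116 ≤ -60 ✓
C2: 5 ≥ 0 ✓
C3: 45 ≥ -2 ✓
C4: 8 ≥ 0 ✓
C5: -31 ≤ 9 ✓
C6: -29 ≤ -29 ✓

feasible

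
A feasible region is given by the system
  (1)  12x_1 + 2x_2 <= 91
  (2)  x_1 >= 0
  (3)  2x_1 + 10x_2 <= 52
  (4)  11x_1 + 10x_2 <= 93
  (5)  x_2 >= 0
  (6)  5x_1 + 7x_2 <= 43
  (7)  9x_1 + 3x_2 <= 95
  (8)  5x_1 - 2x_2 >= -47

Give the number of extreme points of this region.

5

Pairwise boundary intersections that survive every other constraint:
  (91/12, 0)
  (551/74, 61/74)
  (0, 26/5)
  (0, 0)
  (11/6, 29/6)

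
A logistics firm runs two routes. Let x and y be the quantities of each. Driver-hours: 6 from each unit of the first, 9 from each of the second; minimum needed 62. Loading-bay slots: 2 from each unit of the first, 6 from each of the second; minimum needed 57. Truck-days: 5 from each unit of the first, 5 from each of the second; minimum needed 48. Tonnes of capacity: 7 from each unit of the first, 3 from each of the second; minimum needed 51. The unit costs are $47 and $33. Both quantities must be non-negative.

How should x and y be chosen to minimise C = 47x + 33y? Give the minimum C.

Extreme points and C = 47x + 33y:
  (0, 17) → C = 561
  (57/2, 0) → C = 2679/2
  (15/4, 33/4) → C = 897/2
The feasible region is unbounded (it extends along (0, 1), (1, 0)), but C strictly increases along every unbounded feasible direction, so there is no improving ray and the minimum is attained at a vertex.

x = 15/4, y = 33/4, minimum C = 897/2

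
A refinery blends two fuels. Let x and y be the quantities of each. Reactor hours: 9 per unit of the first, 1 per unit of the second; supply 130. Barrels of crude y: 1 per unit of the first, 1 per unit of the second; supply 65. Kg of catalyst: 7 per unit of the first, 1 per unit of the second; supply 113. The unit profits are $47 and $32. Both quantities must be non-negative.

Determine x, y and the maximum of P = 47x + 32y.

At the optimal vertex, x + y = 65 and 7x + y = 113.
Solving simultaneously gives x = 8, y = 57.

x = 8, y = 57, maximum P = 2200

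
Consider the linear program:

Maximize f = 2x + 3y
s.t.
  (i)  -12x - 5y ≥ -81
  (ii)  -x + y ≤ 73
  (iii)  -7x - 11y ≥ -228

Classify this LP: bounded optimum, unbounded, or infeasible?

bounded optimum

Extreme points and f = 2x + 3y:
  (-249/97, 2169/97) → f = 6009/97
  (-575/18, 739/18) → f = 1067/18
The feasible region has finitely many vertices and no improving ray; the maximum is 6009/97 at (-249/97, 2169/97).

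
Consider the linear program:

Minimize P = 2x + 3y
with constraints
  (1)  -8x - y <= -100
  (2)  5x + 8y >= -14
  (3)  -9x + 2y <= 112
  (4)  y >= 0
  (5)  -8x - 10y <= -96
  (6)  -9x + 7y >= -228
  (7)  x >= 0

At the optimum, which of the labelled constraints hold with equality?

(1) and (4)

Extreme points and P = 2x + 3y:
  (88/25, 1796/25) → P = 5564/25
  (25/2, 0) → P = 25
  (76/3, 0) → P = 152/3
The feasible region is unbounded (it extends along (2, 9), (7, 9)), but P strictly increases along every unbounded feasible direction, so there is no improving ray and the minimum is attained at a vertex.

The minimum is at (25/2, 0). Substituting into each constraint, equality holds for (1) and (4); the remaining constraints have slack.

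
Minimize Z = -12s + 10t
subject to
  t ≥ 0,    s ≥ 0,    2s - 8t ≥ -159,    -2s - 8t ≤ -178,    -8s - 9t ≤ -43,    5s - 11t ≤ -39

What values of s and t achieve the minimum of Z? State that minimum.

Extreme points and Z = -12s + 10t:
  (19/4, 337/16) → Z = 1229/8
  (479/6, 239/6) → Z = -1679/3
  (823/31, 484/31) → Z = -5036/31

s = 479/6, t = 239/6, minimum Z = -1679/3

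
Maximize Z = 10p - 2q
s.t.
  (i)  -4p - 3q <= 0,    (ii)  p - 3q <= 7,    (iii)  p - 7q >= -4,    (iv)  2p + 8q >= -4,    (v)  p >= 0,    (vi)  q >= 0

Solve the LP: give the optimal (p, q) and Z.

p = 61/4, q = 11/4, maximum Z = 147

Extreme points and Z = 10p - 2q:
  (0, 0) → Z = 0
  (61/4, 11/4) → Z = 147
  (7, 0) → Z = 70
  (0, 4/7) → Z = -8/7

At the optimal vertex, p - 3q = 7 and p - 7q = -4.
Solving simultaneously gives p = 61/4, q = 11/4.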